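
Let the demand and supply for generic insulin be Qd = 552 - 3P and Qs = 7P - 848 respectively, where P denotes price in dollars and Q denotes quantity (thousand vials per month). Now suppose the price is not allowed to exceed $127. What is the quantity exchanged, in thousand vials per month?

Equilibrium: 552 - 3P = 7P - 848, so 1400 = 10P and P* = 140, Q* = 132.
Since 127 < 140, the ceiling is binding.
At P = 127: Qd = 552 - 3·127 = 171 and Qs = 7·127 - 848 = 41.
The quantity actually transacted is the short side, supply: 41.

41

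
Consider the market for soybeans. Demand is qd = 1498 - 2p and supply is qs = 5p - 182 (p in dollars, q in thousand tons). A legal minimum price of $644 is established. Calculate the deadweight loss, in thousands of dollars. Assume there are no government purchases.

Equilibrium: 1498 - 2p = 5p - 182, so 1680 = 7p and p* = 240, q* = 1018.
Because the floor (644) lies above the market-clearing price, it is binding.
At p = 644: qd = 1498 - 2·644 = 210 and qs = 5·644 - 182 = 3038.
Quantity traded falls to 210. At q = 210 the demand price is (1498 - 210)/2 = 644 and the supply price is (182 + 210)/5 = 78.4.
Deadweight loss = ½ · (644 - 78.4) · (1018 - 210) = ½ · 565.6 · 808 = 228502.4.

228502.4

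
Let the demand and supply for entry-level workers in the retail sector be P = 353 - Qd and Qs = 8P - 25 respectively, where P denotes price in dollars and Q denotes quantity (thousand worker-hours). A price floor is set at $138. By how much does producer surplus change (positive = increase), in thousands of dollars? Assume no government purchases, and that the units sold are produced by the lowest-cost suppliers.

20064

Rearranging demand gives Qd = 353 - P. In a free market, 353 - P = 8P - 25 gives the equilibrium P* = 42, Q* = 311.
Because the floor (138) lies above the market-clearing price, it is binding.
At P = 138: Qd = 353 - 138 = 215 and Qs = 8·138 - 25 = 1079.
Producer surplus without the control is ½ · (42 - 3.125) · 311 = 6045.0625.
With the floor, 215 units are sold at 138. The supply price at Q = 215 is 30, so PS = ½ · [(138 - 3.125) + (138 - 30)] · 215 = 26109.0625.
Change in producer surplus = 26109.0625 - 6045.0625 = 20064.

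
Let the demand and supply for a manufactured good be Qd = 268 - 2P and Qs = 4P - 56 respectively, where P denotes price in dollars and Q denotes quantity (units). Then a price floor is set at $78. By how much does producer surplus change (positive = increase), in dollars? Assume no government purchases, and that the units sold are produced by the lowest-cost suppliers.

Without the control the market clears where 268 - 2P = 4P - 56, i.e. P* = 54 and Q* = 160.
Because the floor (78) lies above the market-clearing price, it is binding.
At P = 78: Qd = 268 - 2·78 = 112 and Qs = 4·78 - 56 = 256.
Producer surplus without the control is ½ · (54 - 14) · 160 = 3200.
With the floor, 112 units are sold at 78. The supply price at Q = 112 is 42, so PS = ½ · [(78 - 14) + (78 - 42)] · 112 = 5600.
Change in producer surplus = 5600 - 3200 = 2400.

2400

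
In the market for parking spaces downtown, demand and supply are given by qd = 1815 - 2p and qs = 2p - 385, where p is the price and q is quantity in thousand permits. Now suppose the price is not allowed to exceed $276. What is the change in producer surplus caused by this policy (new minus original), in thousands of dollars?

Setting quantity demanded equal to quantity supplied, 1815 - 2p = 2p - 385, gives p* = 550 and q* = 715.
The ceiling of 276 is below the equilibrium price 550, so it binds.
At p = 276: qd = 1815 - 2·276 = 1263 and qs = 2·276 - 385 = 167.
Producer surplus without the control is ½ · (550 - 192.5) · 715 = 127806.25.
With the ceiling, producers sell 167 units at 276, so PS = ½ · (276 - 192.5) · 167 = 6972.25.
Change in producer surplus = 6972.25 - 127806.25 = -120834.

-120834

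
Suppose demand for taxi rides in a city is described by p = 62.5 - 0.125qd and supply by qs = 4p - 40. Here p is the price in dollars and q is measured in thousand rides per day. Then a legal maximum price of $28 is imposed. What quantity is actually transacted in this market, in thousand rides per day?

Rearranging demand gives qd = 500 - 8p. In a free market, 500 - 8p = 4p - 40 gives the equilibrium p* = 45, q* = 140.
Because the ceiling (28) lies below the market-clearing price, it is binding.
At p = 28: qd = 500 - 8·28 = 276 and qs = 4·28 - 40 = 72.
The quantity actually transacted is the short side, supply: 72.

72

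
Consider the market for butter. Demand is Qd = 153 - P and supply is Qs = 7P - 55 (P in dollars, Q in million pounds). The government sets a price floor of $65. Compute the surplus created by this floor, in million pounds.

Setting quantity demanded equal to quantity supplied, 153 - P = 7P - 55, gives P* = 26 and Q* = 127.
The floor of 65 is above the equilibrium price 26, so it binds.
At P = 65: Qd = 153 - 65 = 88 and Qs = 7·65 - 55 = 400.
Surplus = Qs - Qd = 400 - 88 = 312.

312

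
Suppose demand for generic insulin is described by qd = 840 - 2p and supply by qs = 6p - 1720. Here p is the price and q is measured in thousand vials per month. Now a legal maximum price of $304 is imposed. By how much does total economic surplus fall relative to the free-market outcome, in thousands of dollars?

Equilibrium: 840 - 2p = 6p - 1720, so 2560 = 8p and p* = 320, q* = 200.
Because the ceiling (304) lies below the market-clearing price, it is binding.
At p = 304: qd = 840 - 2·304 = 232 and qs = 6·304 - 1720 = 104.
Quantity traded falls to 104. At q = 104 the demand price is (840 - 104)/2 = 368 and the supply price is (1720 + 104)/6 = 304.
Deadweight loss = ½ · (368 - 304) · (200 - 104) = ½ · 64 · 96 = 3072.

3072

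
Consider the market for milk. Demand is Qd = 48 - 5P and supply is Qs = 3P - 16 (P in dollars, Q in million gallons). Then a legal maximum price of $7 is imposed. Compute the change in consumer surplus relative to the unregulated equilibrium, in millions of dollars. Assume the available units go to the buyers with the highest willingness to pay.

4.1

Without the control the market clears where 48 - 5P = 3P - 16, i.e. P* = 8 and Q* = 8.
Because the ceiling (7) lies below the market-clearing price, it is binding.
At P = 7: Qd = 48 - 5·7 = 13 and Qs = 3·7 - 16 = 5.
Consumer surplus without the control is ½ · (9.6 - 8) · 8 = 6.4.
With the ceiling, 5 units are sold at 7 (assume they go to the highest-value buyers). The demand price at Q = 5 is 8.6, so CS = ½ · [(9.6 - 7) + (8.6 - 7)] · 5 = 10.5.
Change in consumer surplus = 10.5 - 6.4 = 4.1.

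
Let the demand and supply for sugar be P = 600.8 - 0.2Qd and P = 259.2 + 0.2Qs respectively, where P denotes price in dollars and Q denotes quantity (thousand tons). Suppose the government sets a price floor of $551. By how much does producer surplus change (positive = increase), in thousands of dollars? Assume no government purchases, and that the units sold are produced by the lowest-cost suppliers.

-6473.5

Rearranging demand gives Qd = 3004 - 5P; rearranging supply gives Qs = 5P - 1296. In a free market, 3004 - 5P = 5P - 1296 gives the equilibrium P* = 430, Q* = 854.
Since 551 > 430, the floor is binding.
At P = 551: Qd = 3004 - 5·551 = 249 and Qs = 5·551 - 1296 = 1459.
Producer surplus without the control is ½ · (430 - 259.2) · 854 = 72931.6.
With the floor, 249 units are sold at 551. The supply price at Q = 249 is 309, so PS = ½ · [(551 - 259.2) + (551 - 309)] · 249 = 66458.1.
Change in producer surplus = 66458.1 - 72931.6 = -6473.5.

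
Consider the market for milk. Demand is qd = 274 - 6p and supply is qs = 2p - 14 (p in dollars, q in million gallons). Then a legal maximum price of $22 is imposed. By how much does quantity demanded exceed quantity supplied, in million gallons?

112

In a free market, 274 - 6p = 2p - 14 gives the equilibrium p* = 36, q* = 58.
The ceiling of 22 is below the equilibrium price 36, so it binds.
At p = 22: qd = 274 - 6·22 = 142 and qs = 2·22 - 14 = 30.
Shortage = qd - qs = 142 - 30 = 112.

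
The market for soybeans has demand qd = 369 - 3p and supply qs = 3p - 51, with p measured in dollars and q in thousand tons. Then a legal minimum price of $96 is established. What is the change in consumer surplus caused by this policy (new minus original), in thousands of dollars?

-3120

Equilibrium: 369 - 3p = 3p - 51, so 420 = 6p and p* = 70, q* = 159.
Since 96 > 70, the floor is binding.
At p = 96: qd = 369 - 3·96 = 81 and qs = 3·96 - 51 = 237.
Consumer surplus without the control is ½ · (123 - 70) · 159 = 4213.5.
With the floor, consumers buy 81 units at 96, so CS = ½ · (123 - 96) · 81 = 1093.5.
Change in consumer surplus = 1093.5 - 4213.5 = -3120.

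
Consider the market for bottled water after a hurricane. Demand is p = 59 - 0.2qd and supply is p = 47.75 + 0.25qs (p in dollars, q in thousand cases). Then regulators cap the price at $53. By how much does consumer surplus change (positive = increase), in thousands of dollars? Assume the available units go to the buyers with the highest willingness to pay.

19.4

Rearranging demand gives qd = 295 - 5p; rearranging supply gives qs = 4p - 191. In a free market, 295 - 5p = 4p - 191 gives the equilibrium p* = 54, q* = 25.
Since 53 < 54, the ceiling is binding.
At p = 53: qd = 295 - 5·53 = 30 and qs = 4·53 - 191 = 21.
Consumer surplus without the control is ½ · (59 - 54) · 25 = 62.5.
With the ceiling, 21 units are sold at 53 (assume they go to the highest-value buyers). The demand price at q = 21 is 54.8, so CS = ½ · [(59 - 53) + (54.8 - 53)] · 21 = 81.9.
Change in consumer surplus = 81.9 - 62.5 = 19.4.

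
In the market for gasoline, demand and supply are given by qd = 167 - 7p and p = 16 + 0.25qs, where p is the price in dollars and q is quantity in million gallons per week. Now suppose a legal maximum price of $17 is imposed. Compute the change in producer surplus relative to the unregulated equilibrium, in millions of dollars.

Rearranging supply gives qs = 4p - 64. Without the control the market clears where 167 - 7p = 4p - 64, i.e. p* = 21 and q* = 20.
The ceiling of 17 is below the equilibrium price 21, so it binds.
At p = 17: qd = 167 - 7·17 = 48 and qs = 4·17 - 64 = 4.
Producer surplus without the control is ½ · (21 - 16) · 20 = 50.
With the ceiling, producers sell 4 units at 17, so PS = ½ · (17 - 16) · 4 = 2.
Change in producer surplus = 2 - 50 = -48.

-48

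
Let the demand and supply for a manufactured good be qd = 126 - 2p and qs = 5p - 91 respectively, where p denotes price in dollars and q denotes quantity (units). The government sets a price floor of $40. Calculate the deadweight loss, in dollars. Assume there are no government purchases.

Equilibrium: 126 - 2p = 5p - 91, so 217 = 7p and p* = 31, q* = 64.
Since 40 > 31, the floor is binding.
At p = 40: qd = 126 - 2·40 = 46 and qs = 5·40 - 91 = 109.
Quantity traded falls to 46. At q = 46 the demand price is (126 - 46)/2 = 40 and the supply price is (91 + 46)/5 = 27.4.
Deadweight loss = ½ · (40 - 27.4) · (64 - 46) = ½ · 12.6 · 18 = 113.4.

113.4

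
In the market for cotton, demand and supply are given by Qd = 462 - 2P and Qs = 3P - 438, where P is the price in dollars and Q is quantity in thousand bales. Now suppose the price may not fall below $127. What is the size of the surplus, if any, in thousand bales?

0

In a free market, 462 - 2P = 3P - 438 gives the equilibrium P* = 180, Q* = 102.
The floor of 127 is below the equilibrium price 180, so it is not binding; the market clears at P* = 180, Q* = 102.
Since the control does not bind, there is no surplus.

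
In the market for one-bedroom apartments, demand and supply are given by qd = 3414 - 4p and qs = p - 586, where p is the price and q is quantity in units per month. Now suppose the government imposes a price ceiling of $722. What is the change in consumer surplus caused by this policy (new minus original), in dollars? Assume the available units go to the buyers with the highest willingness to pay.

Setting quantity demanded equal to quantity supplied, 3414 - 4p = p - 586, gives p* = 800 and q* = 214.
The ceiling of 722 is below the equilibrium price 800, so it binds.
At p = 722: qd = 3414 - 4·722 = 526 and qs = 722 - 586 = 136.
Consumer surplus without the control is ½ · (853.5 - 800) · 214 = 5724.5.
With the ceiling, 136 units are sold at 722 (assume they go to the highest-value buyers). The demand price at q = 136 is 819.5, so CS = ½ · [(853.5 - 722) + (819.5 - 722)] · 136 = 15572.
Change in consumer surplus = 15572 - 5724.5 = 9847.5.

9847.5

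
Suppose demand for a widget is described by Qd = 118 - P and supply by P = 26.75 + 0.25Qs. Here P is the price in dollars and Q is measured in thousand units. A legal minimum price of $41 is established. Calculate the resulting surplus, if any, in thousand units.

0

Rearranging supply gives Qs = 4P - 107. Equilibrium: 118 - P = 4P - 107, so 225 = 5P and P* = 45, Q* = 73.
Since 41 is below P* = 45, the floor does not bind and the free-market outcome prevails.
Since the control does not bind, there is no surplus.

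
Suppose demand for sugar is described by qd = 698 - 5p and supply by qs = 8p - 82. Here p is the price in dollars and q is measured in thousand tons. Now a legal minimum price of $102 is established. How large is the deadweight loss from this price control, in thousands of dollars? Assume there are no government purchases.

Without the control the market clears where 698 - 5p = 8p - 82, i.e. p* = 60 and q* = 398.
The floor of 102 is above the equilibrium price 60, so it binds.
At p = 102: qd = 698 - 5·102 = 188 and qs = 8·102 - 82 = 734.
Quantity traded falls to 188. At q = 188 the demand price is (698 - 188)/5 = 102 and the supply price is (82 + 188)/8 = 33.75.
Deadweight loss = ½ · (102 - 33.75) · (398 - 188) = ½ · 68.25 · 210 = 7166.25.

7166.25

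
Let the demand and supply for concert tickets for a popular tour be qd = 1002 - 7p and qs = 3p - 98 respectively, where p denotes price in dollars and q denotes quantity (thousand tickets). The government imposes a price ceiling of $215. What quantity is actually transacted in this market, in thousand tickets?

232

In a free market, 1002 - 7p = 3p - 98 gives the equilibrium p* = 110, q* = 232.
The ceiling of 215 is above the equilibrium price 110, so it is not binding; the market clears at p* = 110, q* = 232.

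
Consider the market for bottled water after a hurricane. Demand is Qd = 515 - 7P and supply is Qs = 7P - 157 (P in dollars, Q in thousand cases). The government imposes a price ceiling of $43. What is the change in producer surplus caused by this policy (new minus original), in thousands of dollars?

-807.5

Setting quantity demanded equal to quantity supplied, 515 - 7P = 7P - 157, gives P* = 48 and Q* = 179.
Because the ceiling (43) lies below the market-clearing price, it is binding.
At P = 43: Qd = 515 - 7·43 = 214 and Qs = 7·43 - 157 = 144.
Producer surplus without the control is ½ · (48 - 157/7) · 179 = 32041/14.
With the ceiling, producers sell 144 units at 43, so PS = ½ · (43 - 157/7) · 144 = 10368/7.
Change in producer surplus = 10368/7 - 32041/14 = -807.5.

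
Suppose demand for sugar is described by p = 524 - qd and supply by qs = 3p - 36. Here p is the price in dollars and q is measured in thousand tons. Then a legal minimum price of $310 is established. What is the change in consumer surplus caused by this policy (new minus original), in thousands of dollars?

-50830

Rearranging demand gives qd = 524 - p. Equilibrium: 524 - p = 3p - 36, so 560 = 4p and p* = 140, q* = 384.
Because the floor (310) lies above the market-clearing price, it is binding.
At p = 310: qd = 524 - 310 = 214 and qs = 3·310 - 36 = 894.
Consumer surplus without the control is ½ · (524 - 140) · 384 = 73728.
With the floor, consumers buy 214 units at 310, so CS = ½ · (524 - 310) · 214 = 22898.
Change in consumer surplus = 22898 - 73728 = -50830.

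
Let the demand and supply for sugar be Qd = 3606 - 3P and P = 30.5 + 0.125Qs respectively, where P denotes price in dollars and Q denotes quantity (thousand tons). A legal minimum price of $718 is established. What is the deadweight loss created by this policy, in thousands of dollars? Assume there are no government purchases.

Rearranging supply gives Qs = 8P - 244. In a free market, 3606 - 3P = 8P - 244 gives the equilibrium P* = 350, Q* = 2556.
Since 718 > 350, the floor is binding.
At P = 718: Qd = 3606 - 3·718 = 1452 and Qs = 8·718 - 244 = 5500.
Quantity traded falls to 1452. At Q = 1452 the demand price is (3606 - 1452)/3 = 718 and the supply price is (244 + 1452)/8 = 212.
Deadweight loss = ½ · (718 - 212) · (2556 - 1452) = ½ · 506 · 1104 = 279312.

279312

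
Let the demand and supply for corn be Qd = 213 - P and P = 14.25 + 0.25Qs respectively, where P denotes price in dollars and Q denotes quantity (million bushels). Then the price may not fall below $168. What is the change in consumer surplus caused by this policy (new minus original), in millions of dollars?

Rearranging supply gives Qs = 4P - 57. Without the control the market clears where 213 - P = 4P - 57, i.e. P* = 54 and Q* = 159.
Because the floor (168) lies above the market-clearing price, it is binding.
At P = 168: Qd = 213 - 168 = 45 and Qs = 4·168 - 57 = 615.
Consumer surplus without the control is ½ · (213 - 54) · 159 = 12640.5.
With the floor, consumers buy 45 units at 168, so CS = ½ · (213 - 168) · 45 = 1012.5.
Change in consumer surplus = 1012.5 - 12640.5 = -11628.

-11628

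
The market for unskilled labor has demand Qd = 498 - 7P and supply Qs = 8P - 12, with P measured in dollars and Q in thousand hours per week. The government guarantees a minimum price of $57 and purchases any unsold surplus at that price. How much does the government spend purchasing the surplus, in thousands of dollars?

19665

In a free market, 498 - 7P = 8P - 12 gives the equilibrium P* = 34, Q* = 260.
Because the floor (57) lies above the market-clearing price, it is binding.
At P = 57: Qd = 498 - 7·57 = 99 and Qs = 8·57 - 12 = 444.
Surplus = Qs - Qd = 345.
Government expenditure = surplus × support price = 345 × 57 = 19665.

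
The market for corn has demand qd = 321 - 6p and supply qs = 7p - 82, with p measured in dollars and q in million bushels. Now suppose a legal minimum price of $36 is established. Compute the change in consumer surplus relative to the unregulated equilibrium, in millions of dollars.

In a free market, 321 - 6p = 7p - 82 gives the equilibrium p* = 31, q* = 135.
Because the floor (36) lies above the market-clearing price, it is binding.
At p = 36: qd = 321 - 6·36 = 105 and qs = 7·36 - 82 = 170.
Consumer surplus without the control is ½ · (53.5 - 31) · 135 = 1518.75.
With the floor, consumers buy 105 units at 36, so CS = ½ · (53.5 - 36) · 105 = 918.75.
Change in consumer surplus = 918.75 - 1518.75 = -600.

-600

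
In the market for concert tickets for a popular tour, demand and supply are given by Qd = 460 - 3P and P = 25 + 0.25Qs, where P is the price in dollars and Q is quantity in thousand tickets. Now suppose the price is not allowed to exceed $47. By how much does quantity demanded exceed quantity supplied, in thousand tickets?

Rearranging supply gives Qs = 4P - 100. Equilibrium: 460 - 3P = 4P - 100, so 560 = 7P and P* = 80, Q* = 220.
Since 47 < 80, the ceiling is binding.
At P = 47: Qd = 460 - 3·47 = 319 and Qs = 4·47 - 100 = 88.
Shortage = Qd - Qs = 319 - 88 = 231.

231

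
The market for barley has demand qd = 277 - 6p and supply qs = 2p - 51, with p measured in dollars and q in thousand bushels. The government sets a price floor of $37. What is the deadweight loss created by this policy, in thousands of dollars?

0

Setting quantity demanded equal to quantity supplied, 277 - 6p = 2p - 51, gives p* = 41 and q* = 31.
Since 37 is below p* = 41, the floor does not bind and the free-market outcome prevails.
Since the control does not bind, no trades are prevented and deadweight loss is zero.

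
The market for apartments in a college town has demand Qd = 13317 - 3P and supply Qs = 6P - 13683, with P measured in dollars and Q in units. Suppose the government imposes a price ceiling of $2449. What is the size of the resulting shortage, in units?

In a free market, 13317 - 3P = 6P - 13683 gives the equilibrium P* = 3000, Q* = 4317.
The ceiling of 2449 is below the equilibrium price 3000, so it binds.
At P = 2449: Qd = 13317 - 3·2449 = 5970 and Qs = 6·2449 - 13683 = 1011.
Shortage = Qd - Qs = 5970 - 1011 = 4959.

4959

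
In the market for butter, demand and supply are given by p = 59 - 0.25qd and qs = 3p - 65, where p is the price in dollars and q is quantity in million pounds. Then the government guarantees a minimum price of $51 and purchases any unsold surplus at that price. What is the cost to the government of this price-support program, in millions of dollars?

Rearranging demand gives qd = 236 - 4p. Setting quantity demanded equal to quantity supplied, 236 - 4p = 3p - 65, gives p* = 43 and q* = 64.
Because the floor (51) lies above the market-clearing price, it is binding.
At p = 51: qd = 236 - 4·51 = 32 and qs = 3·51 - 65 = 88.
Surplus = qs - qd = 56.
Government expenditure = surplus × support price = 56 × 51 = 2856.

2856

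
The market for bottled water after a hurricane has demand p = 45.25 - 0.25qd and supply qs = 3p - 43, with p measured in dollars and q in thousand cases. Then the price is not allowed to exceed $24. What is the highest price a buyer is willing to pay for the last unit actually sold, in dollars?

38

Rearranging demand gives qd = 181 - 4p. Without the control the market clears where 181 - 4p = 3p - 43, i.e. p* = 32 and q* = 53.
Since 24 < 32, the ceiling is binding.
At p = 24: qd = 181 - 4·24 = 85 and qs = 3·24 - 43 = 29.
Only 29 units reach the market. On the demand curve, the marginal buyer's willingness to pay at q = 29 is (181 - 29)/4 = 38.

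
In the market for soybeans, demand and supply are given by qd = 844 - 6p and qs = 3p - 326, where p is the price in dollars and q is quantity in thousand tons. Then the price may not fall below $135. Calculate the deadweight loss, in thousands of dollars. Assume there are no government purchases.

225

Equilibrium: 844 - 6p = 3p - 326, so 1170 = 9p and p* = 130, q* = 64.
The floor of 135 is above the equilibrium price 130, so it binds.
At p = 135: qd = 844 - 6·135 = 34 and qs = 3·135 - 326 = 79.
Quantity traded falls to 34. At q = 34 the demand price is (844 - 34)/6 = 135 and the supply price is (326 + 34)/3 = 120.
Deadweight loss = ½ · (135 - 120) · (64 - 34) = ½ · 15 · 30 = 225.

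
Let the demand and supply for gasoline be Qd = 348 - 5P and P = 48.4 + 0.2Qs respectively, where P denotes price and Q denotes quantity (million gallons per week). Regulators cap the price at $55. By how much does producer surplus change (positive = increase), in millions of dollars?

-172

Rearranging supply gives Qs = 5P - 242. Without the control the market clears where 348 - 5P = 5P - 242, i.e. P* = 59 and Q* = 53.
The ceiling of 55 is below the equilibrium price 59, so it binds.
At P = 55: Qd = 348 - 5·55 = 73 and Qs = 5·55 - 242 = 33.
Producer surplus without the control is ½ · (59 - 48.4) · 53 = 280.9.
With the ceiling, producers sell 33 units at 55, so PS = ½ · (55 - 48.4) · 33 = 108.9.
Change in producer surplus = 108.9 - 280.9 = -172.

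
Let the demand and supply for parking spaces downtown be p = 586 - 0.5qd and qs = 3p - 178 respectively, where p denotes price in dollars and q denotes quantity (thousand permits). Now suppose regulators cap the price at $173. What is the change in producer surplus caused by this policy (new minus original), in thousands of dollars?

-47190.5

Rearranging demand gives qd = 1172 - 2p. Without the control the market clears where 1172 - 2p = 3p - 178, i.e. p* = 270 and q* = 632.
Since 173 < 270, the ceiling is binding.
At p = 173: qd = 1172 - 2·173 = 826 and qs = 3·173 - 178 = 341.
Producer surplus without the control is ½ · (270 - 178/3) · 632 = 199712/3.
With the ceiling, producers sell 341 units at 173, so PS = ½ · (173 - 178/3) · 341 = 116281/6.
Change in producer surplus = 116281/6 - 199712/3 = -47190.5.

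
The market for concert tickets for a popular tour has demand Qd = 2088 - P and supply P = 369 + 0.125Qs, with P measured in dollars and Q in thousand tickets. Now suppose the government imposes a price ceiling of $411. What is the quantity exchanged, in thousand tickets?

Rearranging supply gives Qs = 8P - 2952. In a free market, 2088 - P = 8P - 2952 gives the equilibrium P* = 560, Q* = 1528.
Since 411 < 560, the ceiling is binding.
At P = 411: Qd = 2088 - 411 = 1677 and Qs = 8·411 - 2952 = 336.
The quantity actually transacted is the short side, supply: 336.

336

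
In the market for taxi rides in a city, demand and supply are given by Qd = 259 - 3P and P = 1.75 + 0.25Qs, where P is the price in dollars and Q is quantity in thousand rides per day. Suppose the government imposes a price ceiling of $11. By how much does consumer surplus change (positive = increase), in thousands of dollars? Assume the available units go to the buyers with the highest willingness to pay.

-945

Rearranging supply gives Qs = 4P - 7. Without the control the market clears where 259 - 3P = 4P - 7, i.e. P* = 38 and Q* = 145.
Since 11 < 38, the ceiling is binding.
At P = 11: Qd = 259 - 3·11 = 226 and Qs = 4·11 - 7 = 37.
Consumer surplus without the control is ½ · (259/3 - 38) · 145 = 21025/6.
With the ceiling, 37 units are sold at 11 (assume they go to the highest-value buyers). The demand price at Q = 37 is 74, so CS = ½ · [(259/3 - 11) + (74 - 11)] · 37 = 15355/6.
Change in consumer surplus = 15355/6 - 21025/6 = -945.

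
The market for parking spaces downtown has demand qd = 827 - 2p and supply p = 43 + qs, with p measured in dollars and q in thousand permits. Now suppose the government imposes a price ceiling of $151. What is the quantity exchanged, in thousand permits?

Rearranging supply gives qs = p - 43. In a free market, 827 - 2p = p - 43 gives the equilibrium p* = 290, q* = 247.
Since 151 < 290, the ceiling is binding.
At p = 151: qd = 827 - 2·151 = 525 and qs = 151 - 43 = 108.
The quantity actually transacted is the short side, supply: 108.

108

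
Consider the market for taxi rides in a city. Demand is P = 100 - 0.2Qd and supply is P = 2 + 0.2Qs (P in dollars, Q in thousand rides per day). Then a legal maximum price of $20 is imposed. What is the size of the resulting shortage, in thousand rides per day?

310

Rearranging demand gives Qd = 500 - 5P; rearranging supply gives Qs = 5P - 10. Without the control the market clears where 500 - 5P = 5P - 10, i.e. P* = 51 and Q* = 245.
Because the ceiling (20) lies below the market-clearing price, it is binding.
At P = 20: Qd = 500 - 5·20 = 400 and Qs = 5·20 - 10 = 90.
Shortage = Qd - Qs = 400 - 90 = 310.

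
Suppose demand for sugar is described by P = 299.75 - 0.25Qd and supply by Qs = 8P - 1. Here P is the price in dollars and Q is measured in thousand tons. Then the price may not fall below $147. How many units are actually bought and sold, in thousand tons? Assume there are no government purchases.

611

Rearranging demand gives Qd = 1199 - 4P. Setting quantity demanded equal to quantity supplied, 1199 - 4P = 8P - 1, gives P* = 100 and Q* = 799.
Since 147 > 100, the floor is binding.
At P = 147: Qd = 1199 - 4·147 = 611 and Qs = 8·147 - 1 = 1175.
The quantity actually transacted is the short side, demand: 611.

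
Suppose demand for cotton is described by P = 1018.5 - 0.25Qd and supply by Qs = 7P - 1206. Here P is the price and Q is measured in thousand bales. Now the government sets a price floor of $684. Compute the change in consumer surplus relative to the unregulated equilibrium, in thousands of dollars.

Rearranging demand gives Qd = 4074 - 4P. Setting quantity demanded equal to quantity supplied, 4074 - 4P = 7P - 1206, gives P* = 480 and Q* = 2154.
Since 684 > 480, the floor is binding.
At P = 684: Qd = 4074 - 4·684 = 1338 and Qs = 7·684 - 1206 = 3582.
Consumer surplus without the control is ½ · (1018.5 - 480) · 2154 = 579964.5.
With the floor, consumers buy 1338 units at 684, so CS = ½ · (1018.5 - 684) · 1338 = 223780.5.
Change in consumer surplus = 223780.5 - 579964.5 = -356184.

-356184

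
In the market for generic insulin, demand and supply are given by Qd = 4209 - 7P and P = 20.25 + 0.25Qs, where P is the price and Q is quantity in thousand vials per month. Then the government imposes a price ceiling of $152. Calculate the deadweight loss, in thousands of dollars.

178024

Rearranging supply gives Qs = 4P - 81. Equilibrium: 4209 - 7P = 4P - 81, so 4290 = 11P and P* = 390, Q* = 1479.
Because the ceiling (152) lies below the market-clearing price, it is binding.
At P = 152: Qd = 4209 - 7·152 = 3145 and Qs = 4·152 - 81 = 527.
Quantity traded falls to 527. At Q = 527 the demand price is (4209 - 527)/7 = 526 and the supply price is (81 + 527)/4 = 152.
Deadweight loss = ½ · (526 - 152) · (1479 - 527) = ½ · 374 · 952 = 178024.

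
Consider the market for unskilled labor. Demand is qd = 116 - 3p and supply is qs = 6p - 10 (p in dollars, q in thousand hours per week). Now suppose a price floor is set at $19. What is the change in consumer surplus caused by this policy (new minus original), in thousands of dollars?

Equilibrium: 116 - 3p = 6p - 10, so 126 = 9p and p* = 14, q* = 74.
Because the floor (19) lies above the market-clearing price, it is binding.
At p = 19: qd = 116 - 3·19 = 59 and qs = 6·19 - 10 = 104.
Consumer surplus without the control is ½ · (116/3 - 14) · 74 = 2738/3.
With the floor, consumers buy 59 units at 19, so CS = ½ · (116/3 - 19) · 59 = 3481/6.
Change in consumer surplus = 3481/6 - 2738/3 = -332.5.

-332.5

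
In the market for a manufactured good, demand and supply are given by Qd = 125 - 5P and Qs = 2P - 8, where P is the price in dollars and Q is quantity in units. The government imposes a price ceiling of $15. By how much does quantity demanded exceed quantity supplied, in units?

Setting quantity demanded equal to quantity supplied, 125 - 5P = 2P - 8, gives P* = 19 and Q* = 30.
The ceiling of 15 is below the equilibrium price 19, so it binds.
At P = 15: Qd = 125 - 5·15 = 50 and Qs = 2·15 - 8 = 22.
Shortage = Qd - Qs = 50 - 22 = 28.

28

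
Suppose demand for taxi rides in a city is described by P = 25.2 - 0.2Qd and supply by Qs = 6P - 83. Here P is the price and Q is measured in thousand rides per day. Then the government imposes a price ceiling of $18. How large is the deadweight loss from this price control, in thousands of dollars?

6.6

Rearranging demand gives Qd = 126 - 5P. In a free market, 126 - 5P = 6P - 83 gives the equilibrium P* = 19, Q* = 31.
The ceiling of 18 is below the equilibrium price 19, so it binds.
At P = 18: Qd = 126 - 5·18 = 36 and Qs = 6·18 - 83 = 25.
Quantity traded falls to 25. At Q = 25 the demand price is (126 - 25)/5 = 20.2 and the supply price is (83 + 25)/6 = 18.
Deadweight loss = ½ · (20.2 - 18) · (31 - 25) = ½ · 2.2 · 6 = 6.6.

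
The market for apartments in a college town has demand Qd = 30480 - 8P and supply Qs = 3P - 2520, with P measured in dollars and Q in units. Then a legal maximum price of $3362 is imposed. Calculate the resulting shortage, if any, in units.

Setting quantity demanded equal to quantity supplied, 30480 - 8P = 3P - 2520, gives P* = 3000 and Q* = 6480.
Since 3362 is above P* = 3000, the ceiling does not bind and the free-market outcome prevails.
Since the control does not bind, there is no shortage.

0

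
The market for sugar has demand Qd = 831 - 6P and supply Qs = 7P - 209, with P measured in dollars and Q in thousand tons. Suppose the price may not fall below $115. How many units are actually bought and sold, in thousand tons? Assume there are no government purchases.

141

In a free market, 831 - 6P = 7P - 209 gives the equilibrium P* = 80, Q* = 351.
The floor of 115 is above the equilibrium price 80, so it binds.
At P = 115: Qd = 831 - 6·115 = 141 and Qs = 7·115 - 209 = 596.
The quantity actually transacted is the short side, demand: 141.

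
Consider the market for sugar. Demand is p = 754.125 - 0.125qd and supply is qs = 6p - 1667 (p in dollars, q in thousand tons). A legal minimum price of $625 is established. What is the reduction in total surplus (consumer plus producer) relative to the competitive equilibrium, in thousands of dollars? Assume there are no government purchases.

52500

Rearranging demand gives qd = 6033 - 8p. Equilibrium: 6033 - 8p = 6p - 1667, so 7700 = 14p and p* = 550, q* = 1633.
Since 625 > 550, the floor is binding.
At p = 625: qd = 6033 - 8·625 = 1033 and qs = 6·625 - 1667 = 2083.
Quantity traded falls to 1033. At q = 1033 the demand price is (6033 - 1033)/8 = 625 and the supply price is (1667 + 1033)/6 = 450.
Deadweight loss = ½ · (625 - 450) · (1633 - 1033) = ½ · 175 · 600 = 52500.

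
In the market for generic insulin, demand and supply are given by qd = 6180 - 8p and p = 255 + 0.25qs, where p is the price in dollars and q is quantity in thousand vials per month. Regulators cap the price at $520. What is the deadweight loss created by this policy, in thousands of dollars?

19200

Rearranging supply gives qs = 4p - 1020. Without the control the market clears where 6180 - 8p = 4p - 1020, i.e. p* = 600 and q* = 1380.
Since 520 < 600, the ceiling is binding.
At p = 520: qd = 6180 - 8·520 = 2020 and qs = 4·520 - 1020 = 1060.
Quantity traded falls to 1060. At q = 1060 the demand price is (6180 - 1060)/8 = 640 and the supply price is (1020 + 1060)/4 = 520.
Deadweight loss = ½ · (640 - 520) · (1380 - 1060) = ½ · 120 · 320 = 19200.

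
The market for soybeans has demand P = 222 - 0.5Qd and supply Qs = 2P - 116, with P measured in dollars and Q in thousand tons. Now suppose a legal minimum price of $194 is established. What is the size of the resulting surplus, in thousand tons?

216

Rearranging demand gives Qd = 444 - 2P. Without the control the market clears where 444 - 2P = 2P - 116, i.e. P* = 140 and Q* = 164.
The floor of 194 is above the equilibrium price 140, so it binds.
At P = 194: Qd = 444 - 2·194 = 56 and Qs = 2·194 - 116 = 272.
Surplus = Qs - Qd = 272 - 56 = 216.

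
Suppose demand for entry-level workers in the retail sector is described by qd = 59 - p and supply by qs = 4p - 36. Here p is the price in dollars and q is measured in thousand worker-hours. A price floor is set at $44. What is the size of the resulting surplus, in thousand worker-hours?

In a free market, 59 - p = 4p - 36 gives the equilibrium p* = 19, q* = 40.
Because the floor (44) lies above the market-clearing price, it is binding.
At p = 44: qd = 59 - 44 = 15 and qs = 4·44 - 36 = 140.
Surplus = qs - qd = 140 - 15 = 125.

125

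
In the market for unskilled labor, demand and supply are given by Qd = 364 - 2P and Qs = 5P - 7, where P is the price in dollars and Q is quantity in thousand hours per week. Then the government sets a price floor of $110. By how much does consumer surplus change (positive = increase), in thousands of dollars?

-11457

Setting quantity demanded equal to quantity supplied, 364 - 2P = 5P - 7, gives P* = 53 and Q* = 258.
Because the floor (110) lies above the market-clearing price, it is binding.
At P = 110: Qd = 364 - 2·110 = 144 and Qs = 5·110 - 7 = 543.
Consumer surplus without the control is ½ · (182 - 53) · 258 = 16641.
With the floor, consumers buy 144 units at 110, so CS = ½ · (182 - 110) · 144 = 5184.
Change in consumer surplus = 5184 - 16641 = -11457.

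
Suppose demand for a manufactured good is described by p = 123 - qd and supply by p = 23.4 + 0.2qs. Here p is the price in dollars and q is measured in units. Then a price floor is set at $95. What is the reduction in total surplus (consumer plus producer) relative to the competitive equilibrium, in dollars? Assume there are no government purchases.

1815

Rearranging demand gives qd = 123 - p; rearranging supply gives qs = 5p - 117. In a free market, 123 - p = 5p - 117 gives the equilibrium p* = 40, q* = 83.
The floor of 95 is above the equilibrium price 40, so it binds.
At p = 95: qd = 123 - 95 = 28 and qs = 5·95 - 117 = 358.
Quantity traded falls to 28. At q = 28 the demand price is 123 - 28 = 95 and the supply price is (117 + 28)/5 = 29.
Deadweight loss = ½ · (95 - 29) · (83 - 28) = ½ · 66 · 55 = 1815.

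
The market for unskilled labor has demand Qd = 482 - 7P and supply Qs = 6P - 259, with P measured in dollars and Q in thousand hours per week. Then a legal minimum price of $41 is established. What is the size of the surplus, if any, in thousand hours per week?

0

Setting quantity demanded equal to quantity supplied, 482 - 7P = 6P - 259, gives P* = 57 and Q* = 83.
Since 41 is below P* = 57, the floor does not bind and the free-market outcome prevails.
Since the control does not bind, there is no surplus.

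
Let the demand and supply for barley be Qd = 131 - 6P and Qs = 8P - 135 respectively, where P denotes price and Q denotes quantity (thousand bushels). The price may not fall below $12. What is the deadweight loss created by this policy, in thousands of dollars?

Setting quantity demanded equal to quantity supplied, 131 - 6P = 8P - 135, gives P* = 19 and Q* = 17.
The floor of 12 is below the equilibrium price 19, so it is not binding; the market clears at P* = 19, Q* = 17.
Since the control does not bind, no trades are prevented and deadweight loss is zero.

0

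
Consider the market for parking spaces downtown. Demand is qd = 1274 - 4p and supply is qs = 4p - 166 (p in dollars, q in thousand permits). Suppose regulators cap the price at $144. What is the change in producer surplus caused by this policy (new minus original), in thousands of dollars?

-17352

Setting quantity demanded equal to quantity supplied, 1274 - 4p = 4p - 166, gives p* = 180 and q* = 554.
Because the ceiling (144) lies below the market-clearing price, it is binding.
At p = 144: qd = 1274 - 4·144 = 698 and qs = 4·144 - 166 = 410.
Producer surplus without the control is ½ · (180 - 41.5) · 554 = 38364.5.
With the ceiling, producers sell 410 units at 144, so PS = ½ · (144 - 41.5) · 410 = 21012.5.
Change in producer surplus = 21012.5 - 38364.5 = -17352.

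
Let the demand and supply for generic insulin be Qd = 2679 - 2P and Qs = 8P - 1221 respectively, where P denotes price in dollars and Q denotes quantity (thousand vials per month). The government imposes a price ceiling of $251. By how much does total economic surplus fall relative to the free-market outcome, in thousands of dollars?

386420

In a free market, 2679 - 2P = 8P - 1221 gives the equilibrium P* = 390, Q* = 1899.
The ceiling of 251 is below the equilibrium price 390, so it binds.
At P = 251: Qd = 2679 - 2·251 = 2177 and Qs = 8·251 - 1221 = 787.
Quantity traded falls to 787. At Q = 787 the demand price is (2679 - 787)/2 = 946 and the supply price is (1221 + 787)/8 = 251.
Deadweight loss = ½ · (946 - 251) · (1899 - 787) = ½ · 695 · 1112 = 386420.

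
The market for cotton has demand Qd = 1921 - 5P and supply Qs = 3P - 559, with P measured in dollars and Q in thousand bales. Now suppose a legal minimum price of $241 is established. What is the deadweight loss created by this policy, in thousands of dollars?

Setting quantity demanded equal to quantity supplied, 1921 - 5P = 3P - 559, gives P* = 310 and Q* = 371.
Since 241 is below P* = 310, the floor does not bind and the free-market outcome prevails.
Since the control does not bind, no trades are prevented and deadweight loss is zero.

0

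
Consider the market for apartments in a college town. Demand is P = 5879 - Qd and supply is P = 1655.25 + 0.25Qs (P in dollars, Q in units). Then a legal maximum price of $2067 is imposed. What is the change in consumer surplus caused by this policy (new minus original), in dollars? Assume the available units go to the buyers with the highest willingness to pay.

-786761

Rearranging demand gives Qd = 5879 - P; rearranging supply gives Qs = 4P - 6621. Equilibrium: 5879 - P = 4P - 6621, so 12500 = 5P and P* = 2500, Q* = 3379.
Since 2067 < 2500, the ceiling is binding.
At P = 2067: Qd = 5879 - 2067 = 3812 and Qs = 4·2067 - 6621 = 1647.
Consumer surplus without the control is ½ · (5879 - 2500) · 3379 = 5708820.5.
With the ceiling, 1647 units are sold at 2067 (assume they go to the highest-value buyers). The demand price at Q = 1647 is 4232, so CS = ½ · [(5879 - 2067) + (4232 - 2067)] · 1647 = 4922059.5.
Change in consumer surplus = 4922059.5 - 5708820.5 = -786761.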